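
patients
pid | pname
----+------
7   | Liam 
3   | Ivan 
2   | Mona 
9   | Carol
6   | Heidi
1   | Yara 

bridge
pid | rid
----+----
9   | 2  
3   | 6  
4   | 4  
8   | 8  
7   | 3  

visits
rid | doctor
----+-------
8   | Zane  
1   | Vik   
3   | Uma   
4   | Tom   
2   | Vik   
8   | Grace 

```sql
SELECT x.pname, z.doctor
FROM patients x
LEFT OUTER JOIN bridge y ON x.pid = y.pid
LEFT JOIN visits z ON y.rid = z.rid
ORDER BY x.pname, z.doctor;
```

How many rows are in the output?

6

Step 1 — x LEFT JOIN y on pid → 6 row(s).
Then LEFT JOIN `visits z` on rid: each of those 6 rows is kept; rows whose y.rid has no match in z get NULL for z's columns.
Result: 6 row(s).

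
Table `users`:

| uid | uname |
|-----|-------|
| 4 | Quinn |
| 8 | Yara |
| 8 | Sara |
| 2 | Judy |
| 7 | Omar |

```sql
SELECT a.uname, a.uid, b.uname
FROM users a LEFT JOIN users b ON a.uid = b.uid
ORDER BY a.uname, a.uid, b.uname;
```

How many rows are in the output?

7

LEFT JOIN keeps every row from `users a`; unmatched rows get NULL for `users b`'s columns.
Matching on a.uid = b.uid.
- a row (uid=4): matches 1 b row(s) → 1 output row(s).
- a row (uid=8): matches 2 b row(s) → 2 output row(s).
- a row (uid=8): matches 2 b row(s) → 2 output row(s).
- a row (uid=2): matches 1 b row(s) → 1 output row(s).
- a row (uid=7): matches 1 b row(s) → 1 output row(s).
Total: 7 rows.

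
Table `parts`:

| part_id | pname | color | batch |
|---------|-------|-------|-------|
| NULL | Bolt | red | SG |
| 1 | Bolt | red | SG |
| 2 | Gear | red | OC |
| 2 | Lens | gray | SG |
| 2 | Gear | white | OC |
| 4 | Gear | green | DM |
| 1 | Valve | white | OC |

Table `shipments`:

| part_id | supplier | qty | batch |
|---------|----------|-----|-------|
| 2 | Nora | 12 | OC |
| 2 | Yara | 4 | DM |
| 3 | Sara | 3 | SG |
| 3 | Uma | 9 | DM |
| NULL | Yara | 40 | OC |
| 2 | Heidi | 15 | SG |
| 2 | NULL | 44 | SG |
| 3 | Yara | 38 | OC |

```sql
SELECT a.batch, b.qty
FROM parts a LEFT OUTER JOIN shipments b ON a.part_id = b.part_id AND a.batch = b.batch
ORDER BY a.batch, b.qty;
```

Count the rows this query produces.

LEFT JOIN keeps every row from `parts`; unmatched rows get NULL for `shipments`'s columns.
Matching on a.part_id = b.part_id AND a.batch = b.batch. A NULL in a compared column never satisfies the condition.
- a row (part_id=NULL, batch=SG): no match → kept, b columns NULL.
- a row (part_id=1, batch=SG): no match → kept, b columns NULL.
- a row (part_id=2, batch=OC): matches 1 b row(s) → 1 output row(s).
- a row (part_id=2, batch=SG): matches 2 b row(s) → 2 output row(s).
- a row (part_id=2, batch=OC): matches 1 b row(s) → 1 output row(s).
- a row (part_id=4, batch=DM): no match → kept, b columns NULL.
- a row (part_id=1, batch=OC): no match → kept, b columns NULL.
Total: 4 matched + 4 padded = 8 rows.

8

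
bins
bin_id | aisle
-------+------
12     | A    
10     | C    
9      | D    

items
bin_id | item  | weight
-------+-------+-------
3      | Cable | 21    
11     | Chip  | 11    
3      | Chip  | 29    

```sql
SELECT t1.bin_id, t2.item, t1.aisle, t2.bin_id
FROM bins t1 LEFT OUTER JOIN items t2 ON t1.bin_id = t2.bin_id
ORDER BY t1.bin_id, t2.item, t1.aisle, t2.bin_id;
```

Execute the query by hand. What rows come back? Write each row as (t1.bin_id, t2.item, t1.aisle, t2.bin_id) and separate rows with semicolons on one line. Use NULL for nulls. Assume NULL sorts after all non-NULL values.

(9, NULL, D, NULL); (10, NULL, C, NULL); (12, NULL, A, NULL)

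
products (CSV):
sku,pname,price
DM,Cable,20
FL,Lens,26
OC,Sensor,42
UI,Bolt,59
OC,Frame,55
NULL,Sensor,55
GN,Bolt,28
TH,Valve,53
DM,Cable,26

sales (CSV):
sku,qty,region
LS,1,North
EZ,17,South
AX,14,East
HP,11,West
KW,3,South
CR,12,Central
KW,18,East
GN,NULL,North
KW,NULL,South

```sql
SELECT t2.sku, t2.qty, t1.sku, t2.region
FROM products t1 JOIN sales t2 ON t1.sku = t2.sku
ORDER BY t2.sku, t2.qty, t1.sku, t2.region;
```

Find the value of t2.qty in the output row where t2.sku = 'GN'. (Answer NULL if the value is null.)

NULL

INNER JOIN keeps only pairs where the ON condition holds.
Matching on t1.sku = t2.sku. A NULL in a compared column never satisfies the condition.
Matched pairs: 1.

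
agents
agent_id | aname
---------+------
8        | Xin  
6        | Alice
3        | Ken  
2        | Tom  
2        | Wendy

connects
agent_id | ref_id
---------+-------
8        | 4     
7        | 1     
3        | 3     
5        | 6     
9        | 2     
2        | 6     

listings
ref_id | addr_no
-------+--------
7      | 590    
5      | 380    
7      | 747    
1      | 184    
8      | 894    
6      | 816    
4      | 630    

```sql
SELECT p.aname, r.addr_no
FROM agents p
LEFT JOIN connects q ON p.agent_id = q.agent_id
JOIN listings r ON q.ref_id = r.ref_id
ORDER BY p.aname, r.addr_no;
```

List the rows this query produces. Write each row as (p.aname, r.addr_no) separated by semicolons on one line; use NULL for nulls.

(Tom, 816); (Wendy, 816); (Xin, 630)

Evaluate left to right. First `agents p LEFT JOIN connects q` on agent_id: 5 row(s).
Then INNER JOIN `listings r` on ref_id: keep only rows whose q.ref_id appears in r.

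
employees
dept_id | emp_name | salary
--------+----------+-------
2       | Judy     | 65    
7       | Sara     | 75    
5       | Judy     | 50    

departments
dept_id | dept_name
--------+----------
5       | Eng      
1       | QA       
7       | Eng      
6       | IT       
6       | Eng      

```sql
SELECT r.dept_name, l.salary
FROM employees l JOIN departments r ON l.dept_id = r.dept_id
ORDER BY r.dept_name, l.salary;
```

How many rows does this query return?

INNER JOIN keeps only pairs where the ON condition holds.
Matching on l.dept_id = r.dept_id.
- dept_id=2: no matching r row, dropped.
- dept_id=7: 1 matching r row(s), so 1 row(s) emitted.
- dept_id=5: 1 matching r row(s), so 1 row(s) emitted.
Total: 2 rows.

2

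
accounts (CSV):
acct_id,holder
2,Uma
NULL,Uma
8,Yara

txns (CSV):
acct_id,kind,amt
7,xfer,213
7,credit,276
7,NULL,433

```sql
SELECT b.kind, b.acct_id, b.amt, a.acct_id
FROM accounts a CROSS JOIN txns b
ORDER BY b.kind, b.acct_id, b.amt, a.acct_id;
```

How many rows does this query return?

CROSS JOIN pairs every row of `accounts` with every row of `txns`: 3 × 3 = 9 rows.

9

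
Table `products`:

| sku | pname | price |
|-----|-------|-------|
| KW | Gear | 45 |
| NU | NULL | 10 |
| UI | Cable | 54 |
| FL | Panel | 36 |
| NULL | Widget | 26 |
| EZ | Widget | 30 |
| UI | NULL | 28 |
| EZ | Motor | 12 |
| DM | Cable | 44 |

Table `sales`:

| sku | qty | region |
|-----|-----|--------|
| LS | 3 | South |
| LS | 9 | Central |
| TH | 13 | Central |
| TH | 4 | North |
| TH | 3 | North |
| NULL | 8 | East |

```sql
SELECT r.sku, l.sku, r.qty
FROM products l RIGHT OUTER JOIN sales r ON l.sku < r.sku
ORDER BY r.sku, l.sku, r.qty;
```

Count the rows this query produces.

RIGHT JOIN keeps every row from `sales`; unmatched rows get NULL for `products`'s columns.
Matching on l.sku < r.sku. A NULL in a compared column never satisfies the condition.
- sku=KW: 5 matching r row(s), so 5 row(s) emitted.
- sku=NU: 3 matching r row(s), so 3 row(s) emitted.
- sku=UI: no matching r row.
- sku=FL: 5 matching r row(s), so 5 row(s) emitted.
- sku=NULL: no matching r row.
- sku=EZ: 5 matching r row(s), so 5 row(s) emitted.
- sku=UI: no matching r row.
- sku=EZ: 5 matching r row(s), so 5 row(s) emitted.
- sku=DM: 5 matching r row(s), so 5 row(s) emitted.
- 1 row(s) from r found no l partner → padded with NULL.
Total: 28 matched + 1 padded = 29 rows.

29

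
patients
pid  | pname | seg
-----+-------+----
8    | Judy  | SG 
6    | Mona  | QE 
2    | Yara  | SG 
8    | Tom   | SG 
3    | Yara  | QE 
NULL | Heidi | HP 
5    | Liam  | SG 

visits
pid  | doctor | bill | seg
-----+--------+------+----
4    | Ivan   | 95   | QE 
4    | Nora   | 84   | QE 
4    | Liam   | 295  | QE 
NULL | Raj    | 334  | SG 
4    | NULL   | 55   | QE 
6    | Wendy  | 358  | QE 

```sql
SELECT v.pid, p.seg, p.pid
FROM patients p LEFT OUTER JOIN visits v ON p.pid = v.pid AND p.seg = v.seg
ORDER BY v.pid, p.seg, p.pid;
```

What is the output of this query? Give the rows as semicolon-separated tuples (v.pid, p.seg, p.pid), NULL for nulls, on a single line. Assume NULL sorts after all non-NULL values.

(6, QE, 6); (NULL, HP, NULL); (NULL, QE, 3); (NULL, SG, 2); (NULL, SG, 5); (NULL, SG, 8); (NULL, SG, 8)

LEFT JOIN keeps every row from `patients`; unmatched rows get NULL for `visits`'s columns.
Matching on p.pid = v.pid AND p.seg = v.seg. A NULL in a compared column never satisfies the condition.
- pid=8, seg=SG: no v row matches, row kept with v columns NULL.
- pid=6, seg=QE: 1 matching v row(s), so 1 row(s) emitted.
- pid=2, seg=SG: no v row matches, row kept with v columns NULL.
- pid=8, seg=SG: no v row matches, row kept with v columns NULL.
- pid=3, seg=QE: no v row matches, row kept with v columns NULL.
- pid=NULL, seg=HP: no v row matches, row kept with v columns NULL.
- pid=5, seg=SG: no v row matches, row kept with v columns NULL.
After projecting and ordering:
v.pid | p.seg | p.pid
6 | QE | 6
NULL | HP | NULL
NULL | QE | 3
NULL | SG | 2
NULL | SG | 5
NULL | SG | 8
NULL | SG | 8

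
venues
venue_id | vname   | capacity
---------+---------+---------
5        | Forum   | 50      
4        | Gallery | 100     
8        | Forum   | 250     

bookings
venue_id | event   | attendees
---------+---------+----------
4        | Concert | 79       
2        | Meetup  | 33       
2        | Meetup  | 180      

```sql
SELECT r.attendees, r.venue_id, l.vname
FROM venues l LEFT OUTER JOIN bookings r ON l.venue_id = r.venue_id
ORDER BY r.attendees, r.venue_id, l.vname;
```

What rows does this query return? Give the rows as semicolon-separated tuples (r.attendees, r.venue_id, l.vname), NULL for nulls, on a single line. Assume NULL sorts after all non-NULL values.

(79, 4, Gallery); (NULL, NULL, Forum); (NULL, NULL, Forum)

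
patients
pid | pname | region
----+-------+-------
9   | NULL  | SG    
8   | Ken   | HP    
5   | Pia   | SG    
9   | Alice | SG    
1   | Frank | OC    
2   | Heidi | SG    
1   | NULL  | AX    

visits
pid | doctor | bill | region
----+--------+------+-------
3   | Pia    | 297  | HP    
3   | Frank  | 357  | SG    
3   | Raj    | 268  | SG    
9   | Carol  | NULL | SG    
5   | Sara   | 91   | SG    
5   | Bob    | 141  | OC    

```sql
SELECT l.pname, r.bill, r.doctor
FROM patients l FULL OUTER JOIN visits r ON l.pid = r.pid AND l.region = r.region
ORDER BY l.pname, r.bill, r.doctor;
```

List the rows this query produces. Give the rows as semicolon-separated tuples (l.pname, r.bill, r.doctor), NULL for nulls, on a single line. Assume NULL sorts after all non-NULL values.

(Alice, NULL, Carol); (Frank, NULL, NULL); (Heidi, NULL, NULL); (Ken, NULL, NULL); (Pia, 91, Sara); (NULL, 141, Bob); (NULL, 268, Raj); (NULL, 297, Pia); (NULL, 357, Frank); (NULL, NULL, Carol); (NULL, NULL, NULL)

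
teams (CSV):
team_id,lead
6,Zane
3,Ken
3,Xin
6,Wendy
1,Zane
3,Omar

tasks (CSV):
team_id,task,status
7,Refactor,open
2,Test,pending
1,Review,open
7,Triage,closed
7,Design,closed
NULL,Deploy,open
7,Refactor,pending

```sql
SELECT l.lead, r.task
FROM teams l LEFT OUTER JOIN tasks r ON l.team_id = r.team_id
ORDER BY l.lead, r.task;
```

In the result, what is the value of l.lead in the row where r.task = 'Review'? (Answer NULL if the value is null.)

LEFT JOIN keeps every row from `teams`; unmatched rows get NULL for `tasks`'s columns.
Matching on l.team_id = r.team_id. A NULL in a compared column never satisfies the condition.
- team_id=6: no r row matches, row kept with r columns NULL.
- team_id=3: no r row matches, row kept with r columns NULL.
- team_id=3: no r row matches, row kept with r columns NULL.
- team_id=6: no r row matches, row kept with r columns NULL.
- team_id=1: 1 matching r row(s), so 1 row(s) emitted.
- team_id=3: no r row matches, row kept with r columns NULL.

Zane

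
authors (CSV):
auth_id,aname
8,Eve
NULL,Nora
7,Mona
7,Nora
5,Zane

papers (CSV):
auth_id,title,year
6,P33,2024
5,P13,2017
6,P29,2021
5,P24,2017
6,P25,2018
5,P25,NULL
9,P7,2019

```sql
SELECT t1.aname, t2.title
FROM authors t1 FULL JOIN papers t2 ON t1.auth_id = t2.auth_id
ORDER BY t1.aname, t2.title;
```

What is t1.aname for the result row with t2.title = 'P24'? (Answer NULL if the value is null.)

Zane

FULL OUTER JOIN keeps every row from both sides; unmatched rows get NULL for the other side's columns.
Matching on t1.auth_id = t2.auth_id. A NULL in a compared column never satisfies the condition.
- t1 row (auth_id=8): no match → kept, t2 columns NULL.
- t1 row (auth_id=NULL): no match → kept, t2 columns NULL.
- t1 row (auth_id=7): no match → kept, t2 columns NULL.
- t1 row (auth_id=7): no match → kept, t2 columns NULL.
- t1 row (auth_id=5): matches 3 t2 row(s) → 3 output row(s).
- plus 4 unmatched t2 row(s), each kept with NULL t1 columns.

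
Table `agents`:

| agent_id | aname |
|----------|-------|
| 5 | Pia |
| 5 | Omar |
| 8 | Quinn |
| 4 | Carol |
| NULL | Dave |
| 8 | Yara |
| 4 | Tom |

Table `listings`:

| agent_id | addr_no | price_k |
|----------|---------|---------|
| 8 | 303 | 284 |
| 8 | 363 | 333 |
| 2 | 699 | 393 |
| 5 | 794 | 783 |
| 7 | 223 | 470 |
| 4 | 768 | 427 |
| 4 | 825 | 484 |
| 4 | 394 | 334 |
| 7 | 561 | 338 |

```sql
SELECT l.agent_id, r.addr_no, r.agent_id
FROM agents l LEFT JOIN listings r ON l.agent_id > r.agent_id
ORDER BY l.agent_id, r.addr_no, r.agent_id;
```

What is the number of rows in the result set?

25

LEFT JOIN keeps every row from `agents`; unmatched rows get NULL for `listings`'s columns.
Matching on l.agent_id > r.agent_id. A NULL in a compared column never satisfies the condition.
- l row (agent_id=5): matches 4 r row(s) → 4 output row(s).
- l row (agent_id=5): matches 4 r row(s) → 4 output row(s).
- l row (agent_id=8): matches 7 r row(s) → 7 output row(s).
- l row (agent_id=4): matches 1 r row(s) → 1 output row(s).
- l row (agent_id=NULL): no match → kept, r columns NULL.
- l row (agent_id=8): matches 7 r row(s) → 7 output row(s).
- l row (agent_id=4): matches 1 r row(s) → 1 output row(s).
Total: 24 matched + 1 padded = 25 rows.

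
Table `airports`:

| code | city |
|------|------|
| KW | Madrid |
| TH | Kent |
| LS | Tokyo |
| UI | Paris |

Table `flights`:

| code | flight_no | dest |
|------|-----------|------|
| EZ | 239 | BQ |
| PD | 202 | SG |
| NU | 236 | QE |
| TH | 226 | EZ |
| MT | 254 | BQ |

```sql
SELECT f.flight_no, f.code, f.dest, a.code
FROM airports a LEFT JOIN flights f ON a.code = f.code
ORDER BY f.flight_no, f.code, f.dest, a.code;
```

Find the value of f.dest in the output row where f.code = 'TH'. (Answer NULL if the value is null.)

EZ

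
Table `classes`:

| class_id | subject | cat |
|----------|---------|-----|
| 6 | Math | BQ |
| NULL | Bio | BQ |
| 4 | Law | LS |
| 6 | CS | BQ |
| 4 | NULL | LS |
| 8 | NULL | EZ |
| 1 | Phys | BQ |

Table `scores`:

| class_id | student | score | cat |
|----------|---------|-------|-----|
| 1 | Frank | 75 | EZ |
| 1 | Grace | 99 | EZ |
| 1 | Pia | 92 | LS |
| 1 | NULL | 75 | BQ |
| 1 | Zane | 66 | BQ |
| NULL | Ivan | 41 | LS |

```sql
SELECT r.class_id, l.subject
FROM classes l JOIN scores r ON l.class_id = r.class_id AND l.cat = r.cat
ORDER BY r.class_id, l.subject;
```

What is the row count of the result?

2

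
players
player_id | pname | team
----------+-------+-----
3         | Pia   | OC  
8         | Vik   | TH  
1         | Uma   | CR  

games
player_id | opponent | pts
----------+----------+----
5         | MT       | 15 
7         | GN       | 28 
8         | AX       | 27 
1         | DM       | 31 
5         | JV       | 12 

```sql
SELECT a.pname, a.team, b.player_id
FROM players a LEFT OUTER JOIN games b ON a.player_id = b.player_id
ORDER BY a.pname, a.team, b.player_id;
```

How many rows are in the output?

LEFT JOIN keeps every row from `players`; unmatched rows get NULL for `games`'s columns.
Matching on a.player_id = b.player_id.
- a (player_id=3) has no partner → padded with NULL.
- a (player_id=8) pairs with 1 row(s) of b.
- a (player_id=1) pairs with 1 row(s) of b.
Total: 2 matched + 1 padded = 3 rows.

3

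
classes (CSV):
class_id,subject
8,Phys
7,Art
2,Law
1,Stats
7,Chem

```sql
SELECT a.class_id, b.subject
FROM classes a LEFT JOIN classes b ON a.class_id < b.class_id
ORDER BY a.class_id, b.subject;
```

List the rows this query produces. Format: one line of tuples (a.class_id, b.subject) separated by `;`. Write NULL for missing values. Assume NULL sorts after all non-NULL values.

LEFT JOIN keeps every row from `classes a`; unmatched rows get NULL for `classes b`'s columns.
Matching on a.class_id < b.class_id.
- a (class_id=8) has no partner → padded with NULL.
- a (class_id=7) pairs with 1 row(s) of b.
- a (class_id=2) pairs with 3 row(s) of b.
- a (class_id=1) pairs with 4 row(s) of b.
- a (class_id=7) pairs with 1 row(s) of b.
After projecting and ordering:
a.class_id | b.subject
1 | Art
1 | Chem
1 | Law
1 | Phys
2 | Art
2 | Chem
2 | Phys
7 | Phys
7 | Phys
8 | NULL

(1, Art); (1, Chem); (1, Law); (1, Phys); (2, Art); (2, Chem); (2, Phys); (7, Phys); (7, Phys); (8, NULL)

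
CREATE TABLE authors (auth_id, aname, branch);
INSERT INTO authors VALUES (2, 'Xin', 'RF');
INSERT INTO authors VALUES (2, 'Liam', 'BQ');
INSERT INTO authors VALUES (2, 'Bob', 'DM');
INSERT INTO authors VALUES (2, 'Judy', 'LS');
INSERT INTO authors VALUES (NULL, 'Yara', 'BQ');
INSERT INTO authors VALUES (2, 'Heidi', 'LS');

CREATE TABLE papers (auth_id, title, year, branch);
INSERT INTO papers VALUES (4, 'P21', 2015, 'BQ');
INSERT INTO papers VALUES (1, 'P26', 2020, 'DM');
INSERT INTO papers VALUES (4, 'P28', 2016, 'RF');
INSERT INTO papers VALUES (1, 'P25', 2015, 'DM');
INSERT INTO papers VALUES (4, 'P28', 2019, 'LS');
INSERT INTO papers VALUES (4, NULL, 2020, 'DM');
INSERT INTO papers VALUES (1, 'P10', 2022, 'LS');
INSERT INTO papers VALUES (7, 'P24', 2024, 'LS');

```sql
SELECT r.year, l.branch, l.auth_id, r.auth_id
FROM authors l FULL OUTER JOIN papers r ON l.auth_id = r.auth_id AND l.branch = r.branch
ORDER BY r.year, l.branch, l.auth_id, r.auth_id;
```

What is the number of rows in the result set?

FULL OUTER JOIN keeps every row from both sides; unmatched rows get NULL for the other side's columns.
Matching on l.auth_id = r.auth_id AND l.branch = r.branch. A NULL in a compared column never satisfies the condition.
Matched pairs: 0; unmatched l rows kept: 6; unmatched r rows kept: 8.
Total: 0 matched + 14 padded = 14 rows.

14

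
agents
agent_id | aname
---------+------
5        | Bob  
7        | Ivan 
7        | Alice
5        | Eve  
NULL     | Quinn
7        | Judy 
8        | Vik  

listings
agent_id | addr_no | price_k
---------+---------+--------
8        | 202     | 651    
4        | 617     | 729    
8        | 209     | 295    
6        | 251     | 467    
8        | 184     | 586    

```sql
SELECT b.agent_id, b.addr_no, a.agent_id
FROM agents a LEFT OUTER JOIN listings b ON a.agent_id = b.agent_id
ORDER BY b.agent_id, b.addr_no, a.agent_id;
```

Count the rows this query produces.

LEFT JOIN keeps every row from `agents`; unmatched rows get NULL for `listings`'s columns.
Matching on a.agent_id = b.agent_id. A NULL in a compared column never satisfies the condition.
- agent_id=5: no b row matches, row kept with b columns NULL.
- agent_id=7: no b row matches, row kept with b columns NULL.
- agent_id=7: no b row matches, row kept with b columns NULL.
- agent_id=5: no b row matches, row kept with b columns NULL.
- agent_id=NULL: no b row matches, row kept with b columns NULL.
- agent_id=7: no b row matches, row kept with b columns NULL.
- agent_id=8: 3 matching b row(s), so 3 row(s) emitted.
Total: 3 matched + 6 padded = 9 rows.

9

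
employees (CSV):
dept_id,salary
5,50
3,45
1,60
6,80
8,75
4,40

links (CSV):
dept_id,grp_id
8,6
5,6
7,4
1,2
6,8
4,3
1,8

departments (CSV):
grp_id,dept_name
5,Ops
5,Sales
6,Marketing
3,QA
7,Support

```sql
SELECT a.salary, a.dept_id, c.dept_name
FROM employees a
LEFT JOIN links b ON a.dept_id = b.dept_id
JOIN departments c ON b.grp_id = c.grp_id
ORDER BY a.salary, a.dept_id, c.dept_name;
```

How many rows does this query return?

3

Joins associate left-to-right: employees LEFT JOIN links on dept_id gives 7 intermediate row(s).
Then INNER JOIN `departments c` on grp_id: keep only rows whose b.grp_id appears in c.
Result: 3 row(s).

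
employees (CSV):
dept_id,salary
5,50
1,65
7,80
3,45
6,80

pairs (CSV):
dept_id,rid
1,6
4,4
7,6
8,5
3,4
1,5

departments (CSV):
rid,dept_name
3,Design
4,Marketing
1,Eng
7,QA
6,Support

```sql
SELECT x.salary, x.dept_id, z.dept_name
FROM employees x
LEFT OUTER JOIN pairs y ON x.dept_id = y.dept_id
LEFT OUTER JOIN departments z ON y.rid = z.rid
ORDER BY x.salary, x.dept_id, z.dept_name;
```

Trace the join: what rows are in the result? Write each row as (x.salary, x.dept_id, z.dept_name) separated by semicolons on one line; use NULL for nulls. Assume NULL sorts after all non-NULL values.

(45, 3, Marketing); (50, 5, NULL); (65, 1, Support); (65, 1, NULL); (80, 6, NULL); (80, 7, Support)

Evaluate left to right. First `employees x LEFT JOIN pairs y` on dept_id: 6 row(s).
Then LEFT JOIN `departments z` on rid: each of those 6 rows is kept; rows whose y.rid has no match in z get NULL for z's columns.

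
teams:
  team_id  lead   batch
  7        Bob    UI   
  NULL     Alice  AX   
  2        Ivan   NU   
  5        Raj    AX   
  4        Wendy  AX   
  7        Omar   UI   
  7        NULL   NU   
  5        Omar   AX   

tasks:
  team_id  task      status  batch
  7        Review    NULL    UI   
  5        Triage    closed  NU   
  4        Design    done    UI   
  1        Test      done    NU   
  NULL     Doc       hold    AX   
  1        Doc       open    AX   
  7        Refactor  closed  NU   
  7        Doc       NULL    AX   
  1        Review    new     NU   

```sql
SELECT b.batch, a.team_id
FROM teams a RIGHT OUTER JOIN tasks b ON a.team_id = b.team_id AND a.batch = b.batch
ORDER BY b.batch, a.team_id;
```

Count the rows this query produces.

10

RIGHT JOIN keeps every row from `tasks`; unmatched rows get NULL for `teams`'s columns.
Matching on a.team_id = b.team_id AND a.batch = b.batch. A NULL in a compared column never satisfies the condition.
Matched pairs: 3; unmatched b rows kept: 7.
Total: 3 matched + 7 padded = 10 rows.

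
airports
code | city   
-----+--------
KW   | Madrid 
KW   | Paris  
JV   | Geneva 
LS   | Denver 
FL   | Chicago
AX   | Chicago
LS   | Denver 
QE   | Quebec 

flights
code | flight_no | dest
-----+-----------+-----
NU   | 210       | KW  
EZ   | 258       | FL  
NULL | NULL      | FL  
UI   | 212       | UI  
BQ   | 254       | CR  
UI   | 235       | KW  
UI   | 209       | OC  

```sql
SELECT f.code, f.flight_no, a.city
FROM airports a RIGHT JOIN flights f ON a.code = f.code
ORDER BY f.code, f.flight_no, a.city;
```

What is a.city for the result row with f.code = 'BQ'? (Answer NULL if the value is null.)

NULL

RIGHT JOIN keeps every row from `flights`; unmatched rows get NULL for `airports`'s columns.
Matching on a.code = f.code. A NULL in a compared column never satisfies the condition.
Matched pairs: 0; unmatched f rows kept: 7.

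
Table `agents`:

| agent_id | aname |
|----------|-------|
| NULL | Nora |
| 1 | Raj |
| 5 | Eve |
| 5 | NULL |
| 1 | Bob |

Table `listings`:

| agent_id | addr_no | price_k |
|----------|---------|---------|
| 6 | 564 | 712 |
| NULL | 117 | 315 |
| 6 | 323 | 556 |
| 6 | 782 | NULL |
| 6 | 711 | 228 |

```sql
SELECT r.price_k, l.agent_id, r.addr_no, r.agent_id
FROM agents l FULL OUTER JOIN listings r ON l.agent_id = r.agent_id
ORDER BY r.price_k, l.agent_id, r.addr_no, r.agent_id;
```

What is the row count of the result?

10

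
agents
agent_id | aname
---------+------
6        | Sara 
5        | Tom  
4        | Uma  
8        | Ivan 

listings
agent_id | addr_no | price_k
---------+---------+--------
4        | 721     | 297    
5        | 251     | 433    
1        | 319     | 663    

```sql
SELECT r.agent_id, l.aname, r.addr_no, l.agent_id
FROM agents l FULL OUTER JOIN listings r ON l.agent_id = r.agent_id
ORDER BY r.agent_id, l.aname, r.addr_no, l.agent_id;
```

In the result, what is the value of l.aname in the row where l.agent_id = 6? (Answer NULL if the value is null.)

Sara

FULL OUTER JOIN keeps every row from both sides; unmatched rows get NULL for the other side's columns.
Matching on l.agent_id = r.agent_id.
- l (agent_id=6) has no partner → padded with NULL.
- l (agent_id=5) pairs with 1 row(s) of r.
- l (agent_id=4) pairs with 1 row(s) of r.
- l (agent_id=8) has no partner → padded with NULL.
- 1 r row(s) had no l match → kept, l columns NULL.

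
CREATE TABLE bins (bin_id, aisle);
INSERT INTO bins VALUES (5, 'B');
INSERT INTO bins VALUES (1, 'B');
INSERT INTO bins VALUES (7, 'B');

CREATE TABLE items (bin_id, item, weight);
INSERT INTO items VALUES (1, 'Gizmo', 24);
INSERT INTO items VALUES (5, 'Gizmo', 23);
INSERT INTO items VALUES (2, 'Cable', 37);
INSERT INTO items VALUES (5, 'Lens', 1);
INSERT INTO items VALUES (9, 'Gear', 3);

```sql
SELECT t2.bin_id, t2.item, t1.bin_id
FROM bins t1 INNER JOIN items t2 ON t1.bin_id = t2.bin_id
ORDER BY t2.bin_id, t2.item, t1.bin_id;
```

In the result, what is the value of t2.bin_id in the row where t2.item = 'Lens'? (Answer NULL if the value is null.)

5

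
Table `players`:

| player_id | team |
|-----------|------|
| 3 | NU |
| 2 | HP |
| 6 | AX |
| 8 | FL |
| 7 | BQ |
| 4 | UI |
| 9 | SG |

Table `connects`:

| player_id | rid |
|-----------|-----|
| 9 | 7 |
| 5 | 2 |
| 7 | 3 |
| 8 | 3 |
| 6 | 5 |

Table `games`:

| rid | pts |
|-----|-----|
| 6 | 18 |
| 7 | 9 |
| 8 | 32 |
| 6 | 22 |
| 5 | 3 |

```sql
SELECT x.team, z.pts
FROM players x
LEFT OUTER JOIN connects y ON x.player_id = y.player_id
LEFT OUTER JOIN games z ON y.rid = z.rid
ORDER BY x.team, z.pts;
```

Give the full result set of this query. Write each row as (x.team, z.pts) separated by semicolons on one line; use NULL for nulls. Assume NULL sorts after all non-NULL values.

(AX, 3); (BQ, NULL); (FL, NULL); (HP, NULL); (NU, NULL); (SG, 9); (UI, NULL)

Evaluate left to right. First `players x LEFT JOIN connects y` on player_id: 7 row(s).
Then LEFT JOIN `games z` on rid: each of those 7 rows is kept; rows whose y.rid has no match in z get NULL for z's columns.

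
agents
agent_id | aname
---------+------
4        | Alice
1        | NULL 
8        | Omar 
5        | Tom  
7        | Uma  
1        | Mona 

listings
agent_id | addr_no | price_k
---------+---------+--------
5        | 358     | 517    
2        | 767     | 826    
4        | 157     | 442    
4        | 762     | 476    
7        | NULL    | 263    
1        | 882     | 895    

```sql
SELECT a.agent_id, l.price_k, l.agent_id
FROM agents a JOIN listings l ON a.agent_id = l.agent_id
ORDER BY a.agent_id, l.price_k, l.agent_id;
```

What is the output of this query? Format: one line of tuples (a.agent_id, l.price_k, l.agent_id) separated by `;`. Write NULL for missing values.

(1, 895, 1); (1, 895, 1); (4, 442, 4); (4, 476, 4); (5, 517, 5); (7, 263, 7)

INNER JOIN keeps only pairs where the ON condition holds.
Matching on a.agent_id = l.agent_id.
Matched pairs: 6.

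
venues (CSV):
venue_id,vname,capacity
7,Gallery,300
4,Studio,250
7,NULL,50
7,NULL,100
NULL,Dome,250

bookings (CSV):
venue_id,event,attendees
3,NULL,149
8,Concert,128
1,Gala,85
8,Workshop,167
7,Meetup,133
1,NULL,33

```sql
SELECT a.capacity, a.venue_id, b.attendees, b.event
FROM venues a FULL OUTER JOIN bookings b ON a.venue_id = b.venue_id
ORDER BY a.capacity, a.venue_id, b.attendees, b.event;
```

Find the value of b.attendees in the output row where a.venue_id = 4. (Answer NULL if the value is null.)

NULL

FULL OUTER JOIN keeps every row from both sides; unmatched rows get NULL for the other side's columns.
Matching on a.venue_id = b.venue_id. A NULL in a compared column never satisfies the condition.
Matched pairs: 3; unmatched a rows kept: 2; unmatched b rows kept: 5.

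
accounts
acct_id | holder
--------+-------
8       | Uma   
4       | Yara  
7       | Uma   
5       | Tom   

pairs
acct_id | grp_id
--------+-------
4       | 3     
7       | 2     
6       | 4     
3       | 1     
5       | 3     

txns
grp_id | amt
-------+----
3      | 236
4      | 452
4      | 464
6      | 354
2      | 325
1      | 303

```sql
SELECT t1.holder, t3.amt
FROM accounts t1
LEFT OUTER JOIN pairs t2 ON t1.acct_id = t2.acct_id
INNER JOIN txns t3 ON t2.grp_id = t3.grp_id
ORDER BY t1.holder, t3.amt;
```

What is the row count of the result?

3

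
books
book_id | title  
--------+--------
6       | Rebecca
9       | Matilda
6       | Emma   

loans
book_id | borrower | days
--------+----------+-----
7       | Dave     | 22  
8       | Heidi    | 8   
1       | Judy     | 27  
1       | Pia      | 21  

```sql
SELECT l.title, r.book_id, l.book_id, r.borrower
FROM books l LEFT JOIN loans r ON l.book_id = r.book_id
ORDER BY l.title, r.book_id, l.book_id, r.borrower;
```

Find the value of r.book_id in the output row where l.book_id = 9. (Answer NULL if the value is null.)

LEFT JOIN keeps every row from `books`; unmatched rows get NULL for `loans`'s columns.
Matching on l.book_id = r.book_id.
- l[0] book_id=6 → no match; kept with NULLs on the r side.
- l[1] book_id=9 → no match; kept with NULLs on the r side.
- l[2] book_id=6 → no match; kept with NULLs on the r side.

NULL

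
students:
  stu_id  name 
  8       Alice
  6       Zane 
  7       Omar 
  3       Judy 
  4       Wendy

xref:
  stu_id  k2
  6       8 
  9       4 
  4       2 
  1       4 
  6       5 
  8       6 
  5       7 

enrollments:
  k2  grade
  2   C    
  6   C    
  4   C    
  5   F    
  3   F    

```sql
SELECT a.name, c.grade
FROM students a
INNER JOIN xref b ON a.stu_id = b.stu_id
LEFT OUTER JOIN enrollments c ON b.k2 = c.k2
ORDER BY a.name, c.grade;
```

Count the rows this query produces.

4

Joins associate left-to-right: students INNER JOIN xref on stu_id gives 4 intermediate row(s).
Then LEFT JOIN `enrollments c` on k2: each of those 4 rows is kept; rows whose b.k2 has no match in c get NULL for c's columns.
Result: 4 row(s).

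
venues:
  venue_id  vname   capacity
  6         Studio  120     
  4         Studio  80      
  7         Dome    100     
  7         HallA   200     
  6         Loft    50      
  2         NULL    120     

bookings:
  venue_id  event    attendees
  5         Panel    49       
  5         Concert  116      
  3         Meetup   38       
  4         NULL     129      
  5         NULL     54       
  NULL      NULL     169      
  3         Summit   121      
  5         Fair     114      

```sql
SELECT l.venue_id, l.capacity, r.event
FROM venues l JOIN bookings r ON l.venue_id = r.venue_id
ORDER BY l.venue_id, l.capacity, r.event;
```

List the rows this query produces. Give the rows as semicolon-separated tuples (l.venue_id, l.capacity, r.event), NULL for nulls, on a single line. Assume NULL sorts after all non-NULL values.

(4, 80, NULL)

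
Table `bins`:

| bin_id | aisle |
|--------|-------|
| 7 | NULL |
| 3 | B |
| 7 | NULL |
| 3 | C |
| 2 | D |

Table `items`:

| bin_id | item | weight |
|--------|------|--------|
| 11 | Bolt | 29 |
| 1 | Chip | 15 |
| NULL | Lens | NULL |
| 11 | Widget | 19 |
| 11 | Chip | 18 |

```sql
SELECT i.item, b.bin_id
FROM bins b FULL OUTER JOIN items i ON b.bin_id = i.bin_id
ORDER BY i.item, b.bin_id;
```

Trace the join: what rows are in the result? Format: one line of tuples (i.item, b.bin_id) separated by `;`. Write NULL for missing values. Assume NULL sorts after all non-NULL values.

(Bolt, NULL); (Chip, NULL); (Chip, NULL); (Lens, NULL); (Widget, NULL); (NULL, 2); (NULL, 3); (NULL, 3); (NULL, 7); (NULL, 7)

FULL OUTER JOIN keeps every row from both sides; unmatched rows get NULL for the other side's columns.
Matching on b.bin_id = i.bin_id. A NULL in a compared column never satisfies the condition.
- bin_id=7: no i row matches, row kept with i columns NULL.
- bin_id=3: no i row matches, row kept with i columns NULL.
- bin_id=7: no i row matches, row kept with i columns NULL.
- bin_id=3: no i row matches, row kept with i columns NULL.
- bin_id=2: no i row matches, row kept with i columns NULL.
- 5 row(s) from i found no b partner → padded with NULL.
After projecting and ordering:
i.item | b.bin_id
Bolt | NULL
Chip | NULL
Chip | NULL
Lens | NULL
Widget | NULL
NULL | 2
NULL | 3
NULL | 3
NULL | 7
NULL | 7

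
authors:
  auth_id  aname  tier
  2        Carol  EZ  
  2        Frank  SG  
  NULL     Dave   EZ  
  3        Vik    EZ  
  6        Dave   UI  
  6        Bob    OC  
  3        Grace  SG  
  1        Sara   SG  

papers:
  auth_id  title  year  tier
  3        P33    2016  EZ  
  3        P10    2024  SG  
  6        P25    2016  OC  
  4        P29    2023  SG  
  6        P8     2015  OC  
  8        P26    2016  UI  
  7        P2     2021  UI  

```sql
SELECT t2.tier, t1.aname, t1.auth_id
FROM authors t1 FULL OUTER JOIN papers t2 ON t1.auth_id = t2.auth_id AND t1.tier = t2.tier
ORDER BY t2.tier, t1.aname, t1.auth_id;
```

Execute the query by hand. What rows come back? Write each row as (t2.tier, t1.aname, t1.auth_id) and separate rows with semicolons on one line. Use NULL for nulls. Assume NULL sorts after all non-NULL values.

FULL OUTER JOIN keeps every row from both sides; unmatched rows get NULL for the other side's columns.
Matching on t1.auth_id = t2.auth_id AND t1.tier = t2.tier. A NULL in a compared column never satisfies the condition.
- t1[0] auth_id=2, tier=EZ → no match; kept with NULLs on the t2 side.
- t1[1] auth_id=2, tier=SG → no match; kept with NULLs on the t2 side.
- t1[2] auth_id=NULL, tier=EZ → no match; kept with NULLs on the t2 side.
- t1[3] auth_id=3, tier=EZ → 1 match(es) in t2 → 1 row(s).
- t1[4] auth_id=6, tier=UI → no match; kept with NULLs on the t2 side.
- t1[5] auth_id=6, tier=OC → 2 match(es) in t2 → 2 row(s).
- t1[6] auth_id=3, tier=SG → 1 match(es) in t2 → 1 row(s).
- t1[7] auth_id=1, tier=SG → no match; kept with NULLs on the t2 side.
- 3 t2 row(s) had no t1 match → kept, t1 columns NULL.

(EZ, Vik, 3); (OC, Bob, 6); (OC, Bob, 6); (SG, Grace, 3); (SG, NULL, NULL); (UI, NULL, NULL); (UI, NULL, NULL); (NULL, Carol, 2); (NULL, Dave, 6); (NULL, Dave, NULL); (NULL, Frank, 2); (NULL, Sara, 1)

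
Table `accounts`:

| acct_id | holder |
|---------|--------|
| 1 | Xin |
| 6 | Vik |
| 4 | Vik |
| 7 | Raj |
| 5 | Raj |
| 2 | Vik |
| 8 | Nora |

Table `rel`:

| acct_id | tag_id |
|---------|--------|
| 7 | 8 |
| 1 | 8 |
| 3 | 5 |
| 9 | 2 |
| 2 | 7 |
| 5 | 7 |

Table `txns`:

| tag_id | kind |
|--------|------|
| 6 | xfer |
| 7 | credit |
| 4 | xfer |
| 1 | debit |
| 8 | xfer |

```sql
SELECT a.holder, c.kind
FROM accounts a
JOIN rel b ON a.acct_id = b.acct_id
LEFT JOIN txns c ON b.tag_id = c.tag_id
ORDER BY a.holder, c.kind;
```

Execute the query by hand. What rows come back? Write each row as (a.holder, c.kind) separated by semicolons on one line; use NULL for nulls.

(Raj, credit); (Raj, xfer); (Vik, credit); (Xin, xfer)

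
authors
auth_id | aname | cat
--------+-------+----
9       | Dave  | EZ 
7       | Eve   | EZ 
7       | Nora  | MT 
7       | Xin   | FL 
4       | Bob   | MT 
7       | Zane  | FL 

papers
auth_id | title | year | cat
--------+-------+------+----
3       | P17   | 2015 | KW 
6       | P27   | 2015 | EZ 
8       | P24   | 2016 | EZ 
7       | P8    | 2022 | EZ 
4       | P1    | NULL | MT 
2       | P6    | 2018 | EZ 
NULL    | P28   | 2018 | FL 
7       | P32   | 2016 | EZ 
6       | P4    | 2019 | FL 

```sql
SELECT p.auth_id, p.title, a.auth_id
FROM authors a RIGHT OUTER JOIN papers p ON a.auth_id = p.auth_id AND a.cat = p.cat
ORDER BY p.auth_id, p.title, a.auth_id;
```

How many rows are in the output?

9

RIGHT JOIN keeps every row from `papers`; unmatched rows get NULL for `authors`'s columns.
Matching on a.auth_id = p.auth_id AND a.cat = p.cat. A NULL in a compared column never satisfies the condition.
Matched pairs: 3; unmatched p rows kept: 6.
Total: 3 matched + 6 padded = 9 rows.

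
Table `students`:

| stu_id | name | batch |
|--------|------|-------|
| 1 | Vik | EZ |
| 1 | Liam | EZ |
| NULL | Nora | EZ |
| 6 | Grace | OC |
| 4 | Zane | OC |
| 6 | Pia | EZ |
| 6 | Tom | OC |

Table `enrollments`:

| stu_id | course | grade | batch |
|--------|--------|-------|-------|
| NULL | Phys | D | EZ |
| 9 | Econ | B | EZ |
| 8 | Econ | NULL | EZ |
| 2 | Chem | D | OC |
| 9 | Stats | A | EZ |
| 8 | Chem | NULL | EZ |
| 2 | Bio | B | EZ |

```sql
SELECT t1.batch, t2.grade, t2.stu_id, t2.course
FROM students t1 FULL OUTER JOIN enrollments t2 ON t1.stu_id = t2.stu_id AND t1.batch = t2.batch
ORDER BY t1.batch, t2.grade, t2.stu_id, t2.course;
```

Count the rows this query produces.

FULL OUTER JOIN keeps every row from both sides; unmatched rows get NULL for the other side's columns.
Matching on t1.stu_id = t2.stu_id AND t1.batch = t2.batch. A NULL in a compared column never satisfies the condition.
Matched pairs: 0; unmatched t1 rows kept: 7; unmatched t2 rows kept: 7.
Total: 0 matched + 14 padded = 14 rows.

14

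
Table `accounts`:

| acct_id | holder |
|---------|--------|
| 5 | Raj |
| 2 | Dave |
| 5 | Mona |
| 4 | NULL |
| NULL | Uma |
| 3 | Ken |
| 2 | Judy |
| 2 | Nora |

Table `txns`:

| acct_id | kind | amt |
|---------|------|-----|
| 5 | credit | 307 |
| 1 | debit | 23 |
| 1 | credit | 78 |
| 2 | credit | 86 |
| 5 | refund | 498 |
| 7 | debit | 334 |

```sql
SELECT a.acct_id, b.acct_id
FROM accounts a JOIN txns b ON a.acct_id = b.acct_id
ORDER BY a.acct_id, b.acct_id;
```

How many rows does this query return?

INNER JOIN keeps only pairs where the ON condition holds.
Matching on a.acct_id = b.acct_id. A NULL in a compared column never satisfies the condition.
Matched pairs: 7.
Total: 7 rows.

7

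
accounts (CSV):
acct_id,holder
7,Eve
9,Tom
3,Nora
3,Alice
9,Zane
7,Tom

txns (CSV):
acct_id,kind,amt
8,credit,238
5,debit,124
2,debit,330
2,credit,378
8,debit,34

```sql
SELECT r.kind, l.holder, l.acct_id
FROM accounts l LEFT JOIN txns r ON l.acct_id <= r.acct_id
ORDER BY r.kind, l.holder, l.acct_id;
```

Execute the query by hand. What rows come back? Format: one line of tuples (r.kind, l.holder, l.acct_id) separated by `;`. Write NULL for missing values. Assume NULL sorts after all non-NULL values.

(credit, Alice, 3); (credit, Eve, 7); (credit, Nora, 3); (credit, Tom, 7); (debit, Alice, 3); (debit, Alice, 3); (debit, Eve, 7); (debit, Nora, 3); (debit, Nora, 3); (debit, Tom, 7); (NULL, Tom, 9); (NULL, Zane, 9)

LEFT JOIN keeps every row from `accounts`; unmatched rows get NULL for `txns`'s columns.
Matching on l.acct_id <= r.acct_id.
- l[0] acct_id=7 → 2 match(es) in r → 2 row(s).
- l[1] acct_id=9 → no match; kept with NULLs on the r side.
- l[2] acct_id=3 → 3 match(es) in r → 3 row(s).
- l[3] acct_id=3 → 3 match(es) in r → 3 row(s).
- l[4] acct_id=9 → no match; kept with NULLs on the r side.
- l[5] acct_id=7 → 2 match(es) in r → 2 row(s).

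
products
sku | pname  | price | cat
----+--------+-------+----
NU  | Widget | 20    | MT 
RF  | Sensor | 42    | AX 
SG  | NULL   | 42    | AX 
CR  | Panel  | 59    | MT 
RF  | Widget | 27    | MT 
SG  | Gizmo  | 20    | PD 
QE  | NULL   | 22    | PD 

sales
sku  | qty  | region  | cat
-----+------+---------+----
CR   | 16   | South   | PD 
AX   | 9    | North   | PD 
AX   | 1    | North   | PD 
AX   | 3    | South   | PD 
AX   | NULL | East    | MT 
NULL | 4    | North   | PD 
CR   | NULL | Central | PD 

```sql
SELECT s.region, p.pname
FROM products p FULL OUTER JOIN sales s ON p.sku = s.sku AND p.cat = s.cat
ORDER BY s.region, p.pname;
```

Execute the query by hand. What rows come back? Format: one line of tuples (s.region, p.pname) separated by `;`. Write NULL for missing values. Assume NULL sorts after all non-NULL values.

(Central, NULL); (East, NULL); (North, NULL); (North, NULL); (North, NULL); (South, NULL); (South, NULL); (NULL, Gizmo); (NULL, Panel); (NULL, Sensor); (NULL, Widget); (NULL, Widget); (NULL, NULL); (NULL, NULL)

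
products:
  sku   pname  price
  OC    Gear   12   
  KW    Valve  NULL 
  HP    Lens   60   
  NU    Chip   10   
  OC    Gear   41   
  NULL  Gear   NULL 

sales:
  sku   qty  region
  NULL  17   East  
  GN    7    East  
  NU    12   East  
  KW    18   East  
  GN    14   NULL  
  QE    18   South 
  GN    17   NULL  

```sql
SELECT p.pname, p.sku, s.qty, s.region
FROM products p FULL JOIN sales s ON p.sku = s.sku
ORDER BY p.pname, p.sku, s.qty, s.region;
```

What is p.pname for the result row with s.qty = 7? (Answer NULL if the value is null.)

FULL OUTER JOIN keeps every row from both sides; unmatched rows get NULL for the other side's columns.
Matching on p.sku = s.sku. A NULL in a compared column never satisfies the condition.
- p[0] sku=OC → no match; kept with NULLs on the s side.
- p[1] sku=KW → 1 match(es) in s → 1 row(s).
- p[2] sku=HP → no match; kept with NULLs on the s side.
- p[3] sku=NU → 1 match(es) in s → 1 row(s).
- p[4] sku=OC → no match; kept with NULLs on the s side.
- p[5] sku=NULL → no match; kept with NULLs on the s side.
- 5 row(s) from s found no p partner → padded with NULL.

NULL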